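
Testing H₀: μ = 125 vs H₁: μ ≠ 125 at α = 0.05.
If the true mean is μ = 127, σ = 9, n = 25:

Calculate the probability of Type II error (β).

SE = σ/√n = 9/√25 = 1.8000
Critical values: μ₀ ± z_0.025×SE = 125 ± 1.960×1.8000
Acceptance region: (121.4720, 128.5280)
Under H₁ (μ = 127): z_high = (128.5280 - 127)/1.8000 = 0.8489, z_low = (121.4720 - 127)/1.8000 = -3.0711
β = P(not reject | H₁) = Φ(0.8489) - Φ(-3.0711) ≈ 0.8010

Answer: β ≈ 0.8010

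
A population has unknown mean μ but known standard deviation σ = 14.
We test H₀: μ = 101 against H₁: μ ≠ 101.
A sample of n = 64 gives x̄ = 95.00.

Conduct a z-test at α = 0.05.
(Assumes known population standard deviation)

Standard error: SE = σ/√n = 14/√64 = 1.7500
z-statistic: z = (x̄ - μ₀)/SE = (95.00 - 101)/1.7500 = -3.4286
Critical value: ±1.960
p-value = 0.0006
Decision: reject H₀

Answer: z = -3.4286, reject H₀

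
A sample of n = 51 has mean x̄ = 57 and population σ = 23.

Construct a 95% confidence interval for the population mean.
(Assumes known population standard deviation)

Answer: (50.6876, 63.3124)

Derivation:
Confidence level: 95%, α = 0.05
z_0.025 = 1.960
SE = σ/√n = 23/√51 = 3.2206
Margin of error = 1.960 × 3.2206 = 6.3124
CI: x̄ ± margin = 57 ± 6.3124
CI: (50.6876, 63.3124)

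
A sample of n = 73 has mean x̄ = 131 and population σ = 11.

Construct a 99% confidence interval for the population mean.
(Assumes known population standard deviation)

Confidence level: 99%, α = 0.01
z_0.005 = 2.576
SE = σ/√n = 11/√73 = 1.2875
Margin of error = 2.576 × 1.2875 = 3.3166
CI: x̄ ± margin = 131 ± 3.3166
CI: (127.6834, 134.3166)

Answer: (127.6834, 134.3166)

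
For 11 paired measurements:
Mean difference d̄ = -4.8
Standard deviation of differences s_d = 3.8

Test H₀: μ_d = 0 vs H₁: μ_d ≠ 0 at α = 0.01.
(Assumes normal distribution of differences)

df = n - 1 = 10
SE = s_d/√n = 3.8/√11 = 1.1457
t = d̄/SE = -4.8/1.1457 = -4.1896
Critical value: t_{0.005,10} = ±3.169
p-value ≈ 0.0019
Decision: reject H₀

Answer: t = -4.1896, reject H₀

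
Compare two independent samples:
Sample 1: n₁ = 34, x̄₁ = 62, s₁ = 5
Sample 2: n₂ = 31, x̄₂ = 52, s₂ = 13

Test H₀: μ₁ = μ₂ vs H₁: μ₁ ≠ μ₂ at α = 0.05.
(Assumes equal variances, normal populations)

Answer: t = 4.1629, reject H₀

Derivation:
Pooled variance: s²_p = [33×5² + 30×13²]/(63) = 93.5714
s_p = 9.6732
SE = s_p×√(1/n₁ + 1/n₂) = 9.6732×√(1/34 + 1/31) = 2.4022
t = (x̄₁ - x̄₂)/SE = (62 - 52)/2.4022 = 4.1629
df = 63, t-critical = ±1.998
Decision: reject H₀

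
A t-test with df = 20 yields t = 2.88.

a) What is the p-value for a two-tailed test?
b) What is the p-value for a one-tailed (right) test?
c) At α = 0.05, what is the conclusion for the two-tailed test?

Using t-distribution with df = 20:
a) Two-tailed: p = 2×P(T > 2.88) = 0.0093
b) One-tailed: p = P(T > 2.88) = 0.0046
c) 0.0093 < 0.05, reject H₀

Answer: a) 0.0093, b) 0.0046, c) reject H₀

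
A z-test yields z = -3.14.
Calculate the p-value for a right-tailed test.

Answer: p-value ≈ 0.9992

Derivation:
For z = -3.14:
p = P(Z > -3.14) = 1 - Φ(-3.14) = 0.9992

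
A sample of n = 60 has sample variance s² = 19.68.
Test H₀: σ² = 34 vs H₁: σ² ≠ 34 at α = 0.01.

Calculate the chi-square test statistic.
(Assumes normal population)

Answer: χ² = 34.1506, reject H₀

Derivation:
df = n - 1 = 59
χ² = (n-1)s²/σ₀² = 59×19.68/34 = 34.1506
Critical values: χ²_{0.995,59} = 34.770, χ²_{0.005,59} = 90.715
Rejection region: χ² < 34.770 or χ² > 90.715
Decision: reject H₀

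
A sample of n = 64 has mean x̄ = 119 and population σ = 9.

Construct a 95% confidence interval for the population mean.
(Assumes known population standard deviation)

Confidence level: 95%, α = 0.05
z_0.025 = 1.960
SE = σ/√n = 9/√64 = 1.1250
Margin of error = 1.960 × 1.1250 = 2.2050
CI: x̄ ± margin = 119 ± 2.2050
CI: (116.7950, 121.2050)

Answer: (116.7950, 121.2050)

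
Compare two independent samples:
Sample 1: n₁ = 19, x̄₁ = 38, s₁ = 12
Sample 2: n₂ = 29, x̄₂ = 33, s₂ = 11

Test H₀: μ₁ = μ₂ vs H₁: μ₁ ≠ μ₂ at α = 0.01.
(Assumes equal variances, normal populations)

Pooled variance: s²_p = [18×12² + 28×11²]/(46) = 130.0000
s_p = 11.4018
SE = s_p×√(1/n₁ + 1/n₂) = 11.4018×√(1/19 + 1/29) = 3.3653
t = (x̄₁ - x̄₂)/SE = (38 - 33)/3.3653 = 1.4858
df = 46, t-critical = ±2.687
Decision: fail to reject H₀

Answer: t = 1.4858, fail to reject H₀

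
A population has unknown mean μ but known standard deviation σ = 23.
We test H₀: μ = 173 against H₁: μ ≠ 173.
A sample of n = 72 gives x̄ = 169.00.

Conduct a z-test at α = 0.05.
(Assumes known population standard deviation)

Answer: z = -1.4757, fail to reject H₀

Derivation:
Standard error: SE = σ/√n = 23/√72 = 2.7106
z-statistic: z = (x̄ - μ₀)/SE = (169.00 - 173)/2.7106 = -1.4757
Critical value: ±1.960
p-value = 0.1400
Decision: fail to reject H₀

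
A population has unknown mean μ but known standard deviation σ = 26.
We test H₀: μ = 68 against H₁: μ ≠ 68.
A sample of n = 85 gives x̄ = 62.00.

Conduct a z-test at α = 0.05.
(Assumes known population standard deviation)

Answer: z = -2.1276, reject H₀

Derivation:
Standard error: SE = σ/√n = 26/√85 = 2.8201
z-statistic: z = (x̄ - μ₀)/SE = (62.00 - 68)/2.8201 = -2.1276
Critical value: ±1.960
p-value = 0.0334
Decision: reject H₀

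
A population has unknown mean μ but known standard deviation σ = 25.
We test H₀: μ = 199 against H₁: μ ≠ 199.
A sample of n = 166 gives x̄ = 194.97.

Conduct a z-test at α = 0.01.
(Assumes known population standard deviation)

Standard error: SE = σ/√n = 25/√166 = 1.9404
z-statistic: z = (x̄ - μ₀)/SE = (194.97 - 199)/1.9404 = -2.0769
Critical value: ±2.576
p-value = 0.0378
Decision: fail to reject H₀

Answer: z = -2.0769, fail to reject H₀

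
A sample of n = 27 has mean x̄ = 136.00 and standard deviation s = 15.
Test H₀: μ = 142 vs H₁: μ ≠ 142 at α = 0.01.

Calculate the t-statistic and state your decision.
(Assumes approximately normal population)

Answer: t = -2.0784, fail to reject H₀

Derivation:
df = n - 1 = 26
SE = s/√n = 15/√27 = 2.8868
t = (x̄ - μ₀)/SE = (136.00 - 142)/2.8868 = -2.0784
Critical value: t_{0.005,26} = ±2.779
p-value ≈ 0.0477
Decision: fail to reject H₀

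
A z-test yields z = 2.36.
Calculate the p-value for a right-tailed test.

Answer: p-value ≈ 0.0091

Derivation:
For z = 2.36:
p = P(Z > 2.36) = 1 - Φ(2.36) = 0.0091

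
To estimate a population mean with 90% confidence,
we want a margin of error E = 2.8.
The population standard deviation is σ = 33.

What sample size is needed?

z_0.05 = 1.645
n = (z×σ/E)² = (1.645×33/2.8)²
n = 375.8752
Round up: n = 376

Answer: n = 376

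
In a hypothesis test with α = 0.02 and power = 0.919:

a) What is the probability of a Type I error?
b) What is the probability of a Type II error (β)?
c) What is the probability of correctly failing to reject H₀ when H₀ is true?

Answer: a) 0.02, b) 0.081, c) 0.98

Derivation:
a) Type I error probability = α = 0.02
b) Power = P(reject H₀ | H₁ true) = 1 - β = 0.919, so Type II error probability = β = 1 - Power = 0.081
c) P(fail to reject H₀ | H₀ true) = 1 - α = 0.98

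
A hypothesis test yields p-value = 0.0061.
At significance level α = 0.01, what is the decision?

Answer: reject H₀

Derivation:
Compare p-value to α:
0.0061 < 0.01
Decision: reject H₀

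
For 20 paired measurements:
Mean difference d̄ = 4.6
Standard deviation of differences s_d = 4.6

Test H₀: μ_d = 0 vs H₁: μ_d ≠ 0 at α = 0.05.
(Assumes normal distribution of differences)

df = n - 1 = 19
SE = s_d/√n = 4.6/√20 = 1.0286
t = d̄/SE = 4.6/1.0286 = 4.4721
Critical value: t_{0.025,19} = ±2.093
p-value ≈ 0.0003
Decision: reject H₀

Answer: t = 4.4721, reject H₀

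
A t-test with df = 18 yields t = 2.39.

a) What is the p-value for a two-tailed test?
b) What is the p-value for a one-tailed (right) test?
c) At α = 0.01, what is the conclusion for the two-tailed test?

Answer: a) 0.0280, b) 0.0140, c) fail to reject H₀

Derivation:
Using t-distribution with df = 18:
a) Two-tailed: p = 2×P(T > 2.39) = 0.0280
b) One-tailed: p = P(T > 2.39) = 0.0140
c) 0.0280 ≥ 0.01, fail to reject H₀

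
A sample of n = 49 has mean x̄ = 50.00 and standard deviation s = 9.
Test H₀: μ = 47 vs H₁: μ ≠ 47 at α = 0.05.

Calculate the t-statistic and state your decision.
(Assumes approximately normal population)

df = n - 1 = 48
SE = s/√n = 9/√49 = 1.2857
t = (x̄ - μ₀)/SE = (50.00 - 47)/1.2857 = 2.3334
Critical value: t_{0.025,48} = ±2.011
p-value ≈ 0.0239
Decision: reject H₀

Answer: t = 2.3334, reject H₀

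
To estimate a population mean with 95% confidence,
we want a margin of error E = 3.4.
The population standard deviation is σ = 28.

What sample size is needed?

z_0.025 = 1.960
n = (z×σ/E)² = (1.960×28/3.4)²
n = 260.5376
Round up: n = 261

Answer: n = 261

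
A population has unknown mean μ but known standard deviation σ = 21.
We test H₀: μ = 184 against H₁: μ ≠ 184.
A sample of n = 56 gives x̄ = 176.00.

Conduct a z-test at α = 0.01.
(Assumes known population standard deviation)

Standard error: SE = σ/√n = 21/√56 = 2.8062
z-statistic: z = (x̄ - μ₀)/SE = (176.00 - 184)/2.8062 = -2.8508
Critical value: ±2.576
p-value = 0.0044
Decision: reject H₀

Answer: z = -2.8508, reject H₀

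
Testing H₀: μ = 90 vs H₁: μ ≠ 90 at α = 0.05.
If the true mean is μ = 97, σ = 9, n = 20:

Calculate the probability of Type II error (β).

SE = σ/√n = 9/√20 = 2.0125
Critical values: μ₀ ± z_0.025×SE = 90 ± 1.960×2.0125
Acceptance region: (86.0555, 93.9445)
Under H₁ (μ = 97): z_high = (93.9445 - 97)/2.0125 = -1.5183, z_low = (86.0555 - 97)/2.0125 = -5.4383
β = P(not reject | H₁) = Φ(-1.5183) - Φ(-5.4383) ≈ 0.0645

Answer: β ≈ 0.0645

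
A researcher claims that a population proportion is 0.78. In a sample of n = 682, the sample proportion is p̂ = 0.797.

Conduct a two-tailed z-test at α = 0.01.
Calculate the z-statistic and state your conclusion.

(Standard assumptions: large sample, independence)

Answer: z = 1.0717, fail to reject H₀

Derivation:
H₀: p = 0.78, H₁: p ≠ 0.78
Standard error: SE = √(p₀(1-p₀)/n) = √(0.78×0.22/682) = 0.015862
z-statistic: z = (p̂ - p₀)/SE = (0.797 - 0.78)/0.015862 = 1.0717
Critical value: z_0.005 = ±2.576
p-value = 0.2839
Decision: fail to reject H₀ at α = 0.01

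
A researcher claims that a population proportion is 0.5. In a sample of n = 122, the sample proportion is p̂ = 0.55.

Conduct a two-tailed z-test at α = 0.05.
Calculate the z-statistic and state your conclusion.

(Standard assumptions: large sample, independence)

Answer: z = 1.1045, fail to reject H₀

Derivation:
H₀: p = 0.5, H₁: p ≠ 0.5
Standard error: SE = √(p₀(1-p₀)/n) = √(0.5×0.5/122) = 0.045268
z-statistic: z = (p̂ - p₀)/SE = (0.55 - 0.5)/0.045268 = 1.1045
Critical value: z_0.025 = ±1.960
p-value = 0.2694
Decision: fail to reject H₀ at α = 0.05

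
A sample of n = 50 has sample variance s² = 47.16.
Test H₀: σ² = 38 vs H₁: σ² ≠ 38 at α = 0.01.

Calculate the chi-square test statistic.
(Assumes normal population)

df = n - 1 = 49
χ² = (n-1)s²/σ₀² = 49×47.16/38 = 60.8116
Critical values: χ²_{0.995,49} = 27.249, χ²_{0.005,49} = 78.231
Rejection region: χ² < 27.249 or χ² > 78.231
Decision: fail to reject H₀

Answer: χ² = 60.8116, fail to reject H₀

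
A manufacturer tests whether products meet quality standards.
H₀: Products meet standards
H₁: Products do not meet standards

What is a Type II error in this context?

A Type I error (probability α) occurs when we reject a true H₀.
A Type II error (probability β) occurs when we fail to reject a false H₀.

Answer: Accepting products as meeting standards when they don't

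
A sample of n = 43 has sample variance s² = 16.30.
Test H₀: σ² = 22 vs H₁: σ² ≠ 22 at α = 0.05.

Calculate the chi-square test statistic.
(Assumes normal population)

Answer: χ² = 31.1182, fail to reject H₀

Derivation:
df = n - 1 = 42
χ² = (n-1)s²/σ₀² = 42×16.30/22 = 31.1182
Critical values: χ²_{0.975,42} = 25.999, χ²_{0.025,42} = 61.777
Rejection region: χ² < 25.999 or χ² > 61.777
Decision: fail to reject H₀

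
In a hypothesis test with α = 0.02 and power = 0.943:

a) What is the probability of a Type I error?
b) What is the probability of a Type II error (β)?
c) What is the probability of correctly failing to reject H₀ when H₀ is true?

Answer: a) 0.02, b) 0.057, c) 0.98

Derivation:
a) Type I error probability = α = 0.02
b) Power = P(reject H₀ | H₁ true) = 1 - β = 0.943, so Type II error probability = β = 1 - Power = 0.057
c) P(fail to reject H₀ | H₀ true) = 1 - α = 0.98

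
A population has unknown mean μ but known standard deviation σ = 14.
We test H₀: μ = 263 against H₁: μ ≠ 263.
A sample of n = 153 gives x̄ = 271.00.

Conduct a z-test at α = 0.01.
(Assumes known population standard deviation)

Answer: z = 7.0684, reject H₀

Derivation:
Standard error: SE = σ/√n = 14/√153 = 1.1318
z-statistic: z = (x̄ - μ₀)/SE = (271.00 - 263)/1.1318 = 7.0684
Critical value: ±2.576
p-value < 0.0001
Decision: reject H₀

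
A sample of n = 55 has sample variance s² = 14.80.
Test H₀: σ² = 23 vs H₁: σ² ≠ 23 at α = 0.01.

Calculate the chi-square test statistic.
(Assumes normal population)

Answer: χ² = 34.7478, fail to reject H₀

Derivation:
df = n - 1 = 54
χ² = (n-1)s²/σ₀² = 54×14.80/23 = 34.7478
Critical values: χ²_{0.995,54} = 30.981, χ²_{0.005,54} = 84.502
Rejection region: χ² < 30.981 or χ² > 84.502
Decision: fail to reject H₀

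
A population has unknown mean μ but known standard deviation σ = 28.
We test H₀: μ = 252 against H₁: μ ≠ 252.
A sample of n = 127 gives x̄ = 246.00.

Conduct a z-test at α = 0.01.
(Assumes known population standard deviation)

Standard error: SE = σ/√n = 28/√127 = 2.4846
z-statistic: z = (x̄ - μ₀)/SE = (246.00 - 252)/2.4846 = -2.4149
Critical value: ±2.576
p-value = 0.0157
Decision: fail to reject H₀

Answer: z = -2.4149, fail to reject H₀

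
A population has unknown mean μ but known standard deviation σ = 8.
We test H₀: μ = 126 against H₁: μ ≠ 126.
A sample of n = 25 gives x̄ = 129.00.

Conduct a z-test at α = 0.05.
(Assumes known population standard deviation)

Answer: z = 1.8750, fail to reject H₀

Derivation:
Standard error: SE = σ/√n = 8/√25 = 1.6000
z-statistic: z = (x̄ - μ₀)/SE = (129.00 - 126)/1.6000 = 1.8750
Critical value: ±1.960
p-value = 0.0608
Decision: fail to reject H₀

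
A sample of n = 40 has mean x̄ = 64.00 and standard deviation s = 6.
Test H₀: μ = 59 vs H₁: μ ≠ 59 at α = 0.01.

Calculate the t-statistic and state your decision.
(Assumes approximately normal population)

df = n - 1 = 39
SE = s/√n = 6/√40 = 0.9487
t = (x̄ - μ₀)/SE = (64.00 - 59)/0.9487 = 5.2704
Critical value: t_{0.005,39} = ±2.708
p-value < 0.0001
Decision: reject H₀

Answer: t = 5.2704, reject H₀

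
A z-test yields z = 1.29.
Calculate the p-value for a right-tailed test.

Answer: p-value ≈ 0.0985

Derivation:
For z = 1.29:
p = P(Z > 1.29) = 1 - Φ(1.29) = 0.0985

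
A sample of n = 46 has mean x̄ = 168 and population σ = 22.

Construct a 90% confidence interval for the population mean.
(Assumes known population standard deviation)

Confidence level: 90%, α = 0.1
z_0.05 = 1.645
SE = σ/√n = 22/√46 = 3.2437
Margin of error = 1.645 × 3.2437 = 5.3359
CI: x̄ ± margin = 168 ± 5.3359
CI: (162.6641, 173.3359)

Answer: (162.6641, 173.3359)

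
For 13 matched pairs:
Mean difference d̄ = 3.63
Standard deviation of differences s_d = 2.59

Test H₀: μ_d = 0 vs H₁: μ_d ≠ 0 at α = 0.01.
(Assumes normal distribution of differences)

df = n - 1 = 12
SE = s_d/√n = 2.59/√13 = 0.7183
t = d̄/SE = 3.63/0.7183 = 5.0536
Critical value: t_{0.005,12} = ±3.055
p-value ≈ 0.0003
Decision: reject H₀

Answer: t = 5.0536, reject H₀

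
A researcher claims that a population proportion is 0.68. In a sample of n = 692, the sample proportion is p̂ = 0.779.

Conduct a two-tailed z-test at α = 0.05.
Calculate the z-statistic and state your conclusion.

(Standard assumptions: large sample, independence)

H₀: p = 0.68, H₁: p ≠ 0.68
Standard error: SE = √(p₀(1-p₀)/n) = √(0.68×0.32/692) = 0.017733
z-statistic: z = (p̂ - p₀)/SE = (0.779 - 0.68)/0.017733 = 5.5828
Critical value: z_0.025 = ±1.960
p-value < 0.0001
Decision: reject H₀ at α = 0.05

Answer: z = 5.5828, reject H₀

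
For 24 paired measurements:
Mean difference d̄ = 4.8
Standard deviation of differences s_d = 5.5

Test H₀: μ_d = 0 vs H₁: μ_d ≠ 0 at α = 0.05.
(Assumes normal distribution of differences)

Answer: t = 4.2754, reject H₀

Derivation:
df = n - 1 = 23
SE = s_d/√n = 5.5/√24 = 1.1227
t = d̄/SE = 4.8/1.1227 = 4.2754
Critical value: t_{0.025,23} = ±2.069
p-value ≈ 0.0003
Decision: reject H₀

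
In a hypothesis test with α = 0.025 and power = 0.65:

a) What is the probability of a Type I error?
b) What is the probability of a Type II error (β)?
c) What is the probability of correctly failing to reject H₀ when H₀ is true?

Answer: a) 0.025, b) 0.35, c) 0.975

Derivation:
a) Type I error probability = α = 0.025
b) Power = P(reject H₀ | H₁ true) = 1 - β = 0.65, so Type II error probability = β = 1 - Power = 0.35
c) P(fail to reject H₀ | H₀ true) = 1 - α = 0.975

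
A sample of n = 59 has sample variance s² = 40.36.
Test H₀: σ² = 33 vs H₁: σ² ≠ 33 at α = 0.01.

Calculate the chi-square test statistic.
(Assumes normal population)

df = n - 1 = 58
χ² = (n-1)s²/σ₀² = 58×40.36/33 = 70.9358
Critical values: χ²_{0.995,58} = 34.008, χ²_{0.005,58} = 89.477
Rejection region: χ² < 34.008 or χ² > 89.477
Decision: fail to reject H₀

Answer: χ² = 70.9358, fail to reject H₀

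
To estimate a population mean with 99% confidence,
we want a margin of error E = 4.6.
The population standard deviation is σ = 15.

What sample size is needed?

Answer: n = 71

Derivation:
z_0.005 = 2.576
n = (z×σ/E)² = (2.576×15/4.6)²
n = 70.5600
Round up: n = 71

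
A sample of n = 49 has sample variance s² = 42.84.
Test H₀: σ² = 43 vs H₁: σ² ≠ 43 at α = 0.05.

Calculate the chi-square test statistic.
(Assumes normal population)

Answer: χ² = 47.8214, fail to reject H₀

Derivation:
df = n - 1 = 48
χ² = (n-1)s²/σ₀² = 48×42.84/43 = 47.8214
Critical values: χ²_{0.975,48} = 30.755, χ²_{0.025,48} = 69.023
Rejection region: χ² < 30.755 or χ² > 69.023
Decision: fail to reject H₀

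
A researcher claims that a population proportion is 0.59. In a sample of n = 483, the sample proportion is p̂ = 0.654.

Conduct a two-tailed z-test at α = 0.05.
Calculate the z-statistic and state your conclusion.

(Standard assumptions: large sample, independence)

H₀: p = 0.59, H₁: p ≠ 0.59
Standard error: SE = √(p₀(1-p₀)/n) = √(0.59×0.41/483) = 0.022379
z-statistic: z = (p̂ - p₀)/SE = (0.654 - 0.59)/0.022379 = 2.8598
Critical value: z_0.025 = ±1.960
p-value = 0.0042
Decision: reject H₀ at α = 0.05

Answer: z = 2.8598, reject H₀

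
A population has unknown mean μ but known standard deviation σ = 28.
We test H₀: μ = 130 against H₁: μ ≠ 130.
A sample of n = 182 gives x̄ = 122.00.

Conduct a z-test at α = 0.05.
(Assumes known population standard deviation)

Standard error: SE = σ/√n = 28/√182 = 2.0755
z-statistic: z = (x̄ - μ₀)/SE = (122.00 - 130)/2.0755 = -3.8545
Critical value: ±1.960
p-value = 0.0001
Decision: reject H₀

Answer: z = -3.8545, reject H₀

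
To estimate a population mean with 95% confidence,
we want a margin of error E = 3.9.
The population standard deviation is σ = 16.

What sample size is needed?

Answer: n = 65

Derivation:
z_0.025 = 1.960
n = (z×σ/E)² = (1.960×16/3.9)²
n = 64.6581
Round up: n = 65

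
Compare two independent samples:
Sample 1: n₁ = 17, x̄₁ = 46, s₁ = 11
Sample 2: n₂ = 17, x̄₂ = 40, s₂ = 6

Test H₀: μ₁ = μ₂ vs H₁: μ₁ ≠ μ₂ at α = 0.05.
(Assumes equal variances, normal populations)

Pooled variance: s²_p = [16×11² + 16×6²]/(32) = 78.5000
s_p = 8.8600
SE = s_p×√(1/n₁ + 1/n₂) = 8.8600×√(1/17 + 1/17) = 3.0390
t = (x̄₁ - x̄₂)/SE = (46 - 40)/3.0390 = 1.9743
df = 32, t-critical = ±2.037
Decision: fail to reject H₀

Answer: t = 1.9743, fail to reject H₀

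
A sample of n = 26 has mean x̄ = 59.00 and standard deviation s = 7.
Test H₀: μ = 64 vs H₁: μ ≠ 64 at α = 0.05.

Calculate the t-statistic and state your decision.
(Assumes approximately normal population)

df = n - 1 = 25
SE = s/√n = 7/√26 = 1.3728
t = (x̄ - μ₀)/SE = (59.00 - 64)/1.3728 = -3.6422
Critical value: t_{0.025,25} = ±2.060
p-value ≈ 0.0012
Decision: reject H₀

Answer: t = -3.6422, reject H₀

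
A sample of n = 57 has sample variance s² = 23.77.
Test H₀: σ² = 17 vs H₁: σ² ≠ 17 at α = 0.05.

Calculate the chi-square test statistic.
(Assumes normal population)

Answer: χ² = 78.3012, fail to reject H₀

Derivation:
df = n - 1 = 56
χ² = (n-1)s²/σ₀² = 56×23.77/17 = 78.3012
Critical values: χ²_{0.975,56} = 37.212, χ²_{0.025,56} = 78.567
Rejection region: χ² < 37.212 or χ² > 78.567
Decision: fail to reject H₀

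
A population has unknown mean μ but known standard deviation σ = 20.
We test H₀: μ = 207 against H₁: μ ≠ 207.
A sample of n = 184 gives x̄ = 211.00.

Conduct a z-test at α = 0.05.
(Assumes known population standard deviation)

Standard error: SE = σ/√n = 20/√184 = 1.4744
z-statistic: z = (x̄ - μ₀)/SE = (211.00 - 207)/1.4744 = 2.7130
Critical value: ±1.960
p-value = 0.0067
Decision: reject H₀

Answer: z = 2.7130, reject H₀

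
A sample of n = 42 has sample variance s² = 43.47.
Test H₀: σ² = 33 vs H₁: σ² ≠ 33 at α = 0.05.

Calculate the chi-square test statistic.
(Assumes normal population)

df = n - 1 = 41
χ² = (n-1)s²/σ₀² = 41×43.47/33 = 54.0082
Critical values: χ²_{0.975,41} = 25.215, χ²_{0.025,41} = 60.561
Rejection region: χ² < 25.215 or χ² > 60.561
Decision: fail to reject H₀

Answer: χ² = 54.0082, fail to reject H₀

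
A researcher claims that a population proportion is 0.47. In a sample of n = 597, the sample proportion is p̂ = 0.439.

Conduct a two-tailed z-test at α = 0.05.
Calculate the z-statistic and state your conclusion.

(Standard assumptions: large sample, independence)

H₀: p = 0.47, H₁: p ≠ 0.47
Standard error: SE = √(p₀(1-p₀)/n) = √(0.47×0.53/597) = 0.020427
z-statistic: z = (p̂ - p₀)/SE = (0.439 - 0.47)/0.020427 = -1.5176
Critical value: z_0.025 = ±1.960
p-value = 0.1291
Decision: fail to reject H₀ at α = 0.05

Answer: z = -1.5176, fail to reject H₀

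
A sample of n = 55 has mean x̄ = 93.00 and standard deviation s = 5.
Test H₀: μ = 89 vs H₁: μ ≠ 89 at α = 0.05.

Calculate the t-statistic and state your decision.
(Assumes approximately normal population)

Answer: t = 5.9330, reject H₀

Derivation:
df = n - 1 = 54
SE = s/√n = 5/√55 = 0.6742
t = (x̄ - μ₀)/SE = (93.00 - 89)/0.6742 = 5.9330
Critical value: t_{0.025,54} = ±2.005
p-value < 0.0001
Decision: reject H₀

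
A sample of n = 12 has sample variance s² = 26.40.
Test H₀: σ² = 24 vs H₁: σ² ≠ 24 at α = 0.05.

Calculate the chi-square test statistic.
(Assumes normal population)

df = n - 1 = 11
χ² = (n-1)s²/σ₀² = 11×26.40/24 = 12.1000
Critical values: χ²_{0.975,11} = 3.816, χ²_{0.025,11} = 21.920
Rejection region: χ² < 3.816 or χ² > 21.920
Decision: fail to reject H₀

Answer: χ² = 12.1000, fail to reject H₀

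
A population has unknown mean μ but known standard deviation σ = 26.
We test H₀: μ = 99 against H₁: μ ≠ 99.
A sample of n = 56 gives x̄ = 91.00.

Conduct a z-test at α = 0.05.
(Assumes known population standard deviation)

Answer: z = -2.3026, reject H₀

Derivation:
Standard error: SE = σ/√n = 26/√56 = 3.4744
z-statistic: z = (x̄ - μ₀)/SE = (91.00 - 99)/3.4744 = -2.3026
Critical value: ±1.960
p-value = 0.0213
Decision: reject H₀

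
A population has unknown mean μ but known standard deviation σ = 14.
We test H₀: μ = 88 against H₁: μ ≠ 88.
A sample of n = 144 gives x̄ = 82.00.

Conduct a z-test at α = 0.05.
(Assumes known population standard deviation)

Answer: z = -5.1427, reject H₀

Derivation:
Standard error: SE = σ/√n = 14/√144 = 1.1667
z-statistic: z = (x̄ - μ₀)/SE = (82.00 - 88)/1.1667 = -5.1427
Critical value: ±1.960
p-value < 0.0001
Decision: reject H₀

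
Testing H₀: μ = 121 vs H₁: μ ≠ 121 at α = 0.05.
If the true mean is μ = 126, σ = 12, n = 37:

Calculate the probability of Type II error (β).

Answer: β ≈ 0.2828

Derivation:
SE = σ/√n = 12/√37 = 1.9728
Critical values: μ₀ ± z_0.025×SE = 121 ± 1.960×1.9728
Acceptance region: (117.1333, 124.8667)
Under H₁ (μ = 126): z_high = (124.8667 - 126)/1.9728 = -0.5745, z_low = (117.1333 - 126)/1.9728 = -4.4945
β = P(not reject | H₁) = Φ(-0.5745) - Φ(-4.4945) ≈ 0.2828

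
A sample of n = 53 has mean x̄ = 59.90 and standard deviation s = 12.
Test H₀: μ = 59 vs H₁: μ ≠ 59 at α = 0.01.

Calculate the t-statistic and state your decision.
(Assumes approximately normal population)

df = n - 1 = 52
SE = s/√n = 12/√53 = 1.6483
t = (x̄ - μ₀)/SE = (59.90 - 59)/1.6483 = 0.5460
Critical value: t_{0.005,52} = ±2.674
p-value ≈ 0.5874
Decision: fail to reject H₀

Answer: t = 0.5460, fail to reject H₀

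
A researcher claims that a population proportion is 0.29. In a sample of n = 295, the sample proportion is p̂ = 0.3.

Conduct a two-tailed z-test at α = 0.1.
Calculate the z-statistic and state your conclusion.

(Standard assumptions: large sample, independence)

H₀: p = 0.29, H₁: p ≠ 0.29
Standard error: SE = √(p₀(1-p₀)/n) = √(0.29×0.71/295) = 0.026419
z-statistic: z = (p̂ - p₀)/SE = (0.3 - 0.29)/0.026419 = 0.3785
Critical value: z_0.05 = ±1.645
p-value = 0.7051
Decision: fail to reject H₀ at α = 0.1

Answer: z = 0.3785, fail to reject H₀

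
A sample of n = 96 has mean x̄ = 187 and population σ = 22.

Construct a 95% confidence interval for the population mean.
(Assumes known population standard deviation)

Answer: (182.5990, 191.4010)

Derivation:
Confidence level: 95%, α = 0.05
z_0.025 = 1.960
SE = σ/√n = 22/√96 = 2.2454
Margin of error = 1.960 × 2.2454 = 4.4010
CI: x̄ ± margin = 187 ± 4.4010
CI: (182.5990, 191.4010)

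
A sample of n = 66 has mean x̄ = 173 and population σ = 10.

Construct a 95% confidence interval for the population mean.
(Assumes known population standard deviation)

Answer: (170.5874, 175.4126)

Derivation:
Confidence level: 95%, α = 0.05
z_0.025 = 1.960
SE = σ/√n = 10/√66 = 1.2309
Margin of error = 1.960 × 1.2309 = 2.4126
CI: x̄ ± margin = 173 ± 2.4126
CI: (170.5874, 175.4126)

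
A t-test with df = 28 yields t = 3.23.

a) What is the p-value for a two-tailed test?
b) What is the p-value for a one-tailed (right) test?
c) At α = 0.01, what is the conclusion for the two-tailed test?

Answer: a) 0.0032, b) 0.0016, c) reject H₀

Derivation:
Using t-distribution with df = 28:
a) Two-tailed: p = 2×P(T > 3.23) = 0.0032
b) One-tailed: p = P(T > 3.23) = 0.0016
c) 0.0032 < 0.01, reject H₀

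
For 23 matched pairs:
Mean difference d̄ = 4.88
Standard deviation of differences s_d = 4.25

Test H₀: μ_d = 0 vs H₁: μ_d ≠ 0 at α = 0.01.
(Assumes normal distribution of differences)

df = n - 1 = 22
SE = s_d/√n = 4.25/√23 = 0.8862
t = d̄/SE = 4.88/0.8862 = 5.5067
Critical value: t_{0.005,22} = ±2.819
p-value < 0.0001
Decision: reject H₀

Answer: t = 5.5067, reject H₀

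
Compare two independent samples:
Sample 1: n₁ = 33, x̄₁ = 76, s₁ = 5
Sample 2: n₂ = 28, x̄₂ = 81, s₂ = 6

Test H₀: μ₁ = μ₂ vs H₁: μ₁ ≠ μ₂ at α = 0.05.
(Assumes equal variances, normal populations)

Answer: t = -3.5509, reject H₀

Derivation:
Pooled variance: s²_p = [32×5² + 27×6²]/(59) = 30.0339
s_p = 5.4803
SE = s_p×√(1/n₁ + 1/n₂) = 5.4803×√(1/33 + 1/28) = 1.4081
t = (x̄₁ - x̄₂)/SE = (76 - 81)/1.4081 = -3.5509
df = 59, t-critical = ±2.001
Decision: reject H₀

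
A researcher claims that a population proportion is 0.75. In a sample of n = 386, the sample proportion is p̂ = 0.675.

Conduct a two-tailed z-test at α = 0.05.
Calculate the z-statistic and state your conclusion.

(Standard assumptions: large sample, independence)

H₀: p = 0.75, H₁: p ≠ 0.75
Standard error: SE = √(p₀(1-p₀)/n) = √(0.75×0.25/386) = 0.022040
z-statistic: z = (p̂ - p₀)/SE = (0.675 - 0.75)/0.022040 = -3.4029
Critical value: z_0.025 = ±1.960
p-value = 0.0007
Decision: reject H₀ at α = 0.05

Answer: z = -3.4029, reject H₀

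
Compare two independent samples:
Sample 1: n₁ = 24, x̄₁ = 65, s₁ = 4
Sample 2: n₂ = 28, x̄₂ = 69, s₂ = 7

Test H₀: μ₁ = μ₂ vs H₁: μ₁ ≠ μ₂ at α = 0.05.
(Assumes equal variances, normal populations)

Answer: t = -2.4726, reject H₀

Derivation:
Pooled variance: s²_p = [23×4² + 27×7²]/(50) = 33.8200
s_p = 5.8155
SE = s_p×√(1/n₁ + 1/n₂) = 5.8155×√(1/24 + 1/28) = 1.6177
t = (x̄₁ - x̄₂)/SE = (65 - 69)/1.6177 = -2.4726
df = 50, t-critical = ±2.009
Decision: reject H₀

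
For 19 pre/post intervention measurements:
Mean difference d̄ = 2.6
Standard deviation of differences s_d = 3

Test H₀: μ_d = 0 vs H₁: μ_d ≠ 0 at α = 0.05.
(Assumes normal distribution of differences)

Answer: t = 3.7780, reject H₀

Derivation:
df = n - 1 = 18
SE = s_d/√n = 3/√19 = 0.6882
t = d̄/SE = 2.6/0.6882 = 3.7780
Critical value: t_{0.025,18} = ±2.101
p-value ≈ 0.0014
Decision: reject H₀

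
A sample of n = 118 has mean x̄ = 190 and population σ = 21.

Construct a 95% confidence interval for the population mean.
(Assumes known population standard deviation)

Answer: (186.2109, 193.7891)

Derivation:
Confidence level: 95%, α = 0.05
z_0.025 = 1.960
SE = σ/√n = 21/√118 = 1.9332
Margin of error = 1.960 × 1.9332 = 3.7891
CI: x̄ ± margin = 190 ± 3.7891
CI: (186.2109, 193.7891)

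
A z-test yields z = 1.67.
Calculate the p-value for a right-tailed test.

For z = 1.67:
p = P(Z > 1.67) = 1 - Φ(1.67) = 0.0475

Answer: p-value ≈ 0.0475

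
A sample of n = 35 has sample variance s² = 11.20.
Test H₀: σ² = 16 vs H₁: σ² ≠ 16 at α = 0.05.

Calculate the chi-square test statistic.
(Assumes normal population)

df = n - 1 = 34
χ² = (n-1)s²/σ₀² = 34×11.20/16 = 23.8000
Critical values: χ²_{0.975,34} = 19.806, χ²_{0.025,34} = 51.966
Rejection region: χ² < 19.806 or χ² > 51.966
Decision: fail to reject H₀

Answer: χ² = 23.8000, fail to reject H₀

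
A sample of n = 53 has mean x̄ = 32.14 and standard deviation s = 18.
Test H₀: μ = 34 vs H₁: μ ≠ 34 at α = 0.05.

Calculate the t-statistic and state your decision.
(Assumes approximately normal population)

Answer: t = -0.7523, fail to reject H₀

Derivation:
df = n - 1 = 52
SE = s/√n = 18/√53 = 2.4725
t = (x̄ - μ₀)/SE = (32.14 - 34)/2.4725 = -0.7523
Critical value: t_{0.025,52} = ±2.007
p-value ≈ 0.4553
Decision: fail to reject H₀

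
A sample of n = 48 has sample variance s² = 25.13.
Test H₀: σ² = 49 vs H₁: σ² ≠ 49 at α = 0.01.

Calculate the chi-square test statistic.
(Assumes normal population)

df = n - 1 = 47
χ² = (n-1)s²/σ₀² = 47×25.13/49 = 24.1043
Critical values: χ²_{0.995,47} = 25.775, χ²_{0.005,47} = 75.704
Rejection region: χ² < 25.775 or χ² > 75.704
Decision: reject H₀

Answer: χ² = 24.1043, reject H₀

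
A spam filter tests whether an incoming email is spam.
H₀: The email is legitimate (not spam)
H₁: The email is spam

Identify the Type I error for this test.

A Type I error (probability α) occurs when we reject a true H₀.
A Type II error (probability β) occurs when we fail to reject a false H₀.

Answer: Marking a legitimate email as spam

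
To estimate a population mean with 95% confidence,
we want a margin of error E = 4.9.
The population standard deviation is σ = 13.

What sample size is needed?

Answer: n = 28

Derivation:
z_0.025 = 1.960
n = (z×σ/E)² = (1.960×13/4.9)²
n = 27.0400
Round up: n = 28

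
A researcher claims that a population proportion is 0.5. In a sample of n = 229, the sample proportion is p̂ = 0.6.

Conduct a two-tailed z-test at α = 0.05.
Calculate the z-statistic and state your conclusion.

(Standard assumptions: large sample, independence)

H₀: p = 0.5, H₁: p ≠ 0.5
Standard error: SE = √(p₀(1-p₀)/n) = √(0.5×0.5/229) = 0.033041
z-statistic: z = (p̂ - p₀)/SE = (0.6 - 0.5)/0.033041 = 3.0265
Critical value: z_0.025 = ±1.960
p-value = 0.0025
Decision: reject H₀ at α = 0.05

Answer: z = 3.0265, reject H₀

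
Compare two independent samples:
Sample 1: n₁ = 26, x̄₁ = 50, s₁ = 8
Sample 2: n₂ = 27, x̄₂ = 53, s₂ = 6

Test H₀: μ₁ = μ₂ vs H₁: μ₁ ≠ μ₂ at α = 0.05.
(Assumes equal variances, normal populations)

Pooled variance: s²_p = [25×8² + 26×6²]/(51) = 49.7255
s_p = 7.0516
SE = s_p×√(1/n₁ + 1/n₂) = 7.0516×√(1/26 + 1/27) = 1.9376
t = (x̄₁ - x̄₂)/SE = (50 - 53)/1.9376 = -1.5483
df = 51, t-critical = ±2.008
Decision: fail to reject H₀

Answer: t = -1.5483, fail to reject H₀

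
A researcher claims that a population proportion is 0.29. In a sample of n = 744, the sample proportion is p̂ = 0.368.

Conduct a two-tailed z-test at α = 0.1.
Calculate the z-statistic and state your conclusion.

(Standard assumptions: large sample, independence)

H₀: p = 0.29, H₁: p ≠ 0.29
Standard error: SE = √(p₀(1-p₀)/n) = √(0.29×0.71/744) = 0.016636
z-statistic: z = (p̂ - p₀)/SE = (0.368 - 0.29)/0.016636 = 4.6886
Critical value: z_0.05 = ±1.645
p-value < 0.0001
Decision: reject H₀ at α = 0.1

Answer: z = 4.6886, reject H₀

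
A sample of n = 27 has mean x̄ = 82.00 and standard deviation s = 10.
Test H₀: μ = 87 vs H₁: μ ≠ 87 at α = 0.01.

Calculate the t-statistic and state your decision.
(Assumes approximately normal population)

Answer: t = -2.5981, fail to reject H₀

Derivation:
df = n - 1 = 26
SE = s/√n = 10/√27 = 1.9245
t = (x̄ - μ₀)/SE = (82.00 - 87)/1.9245 = -2.5981
Critical value: t_{0.005,26} = ±2.779
p-value ≈ 0.0152
Decision: fail to reject H₀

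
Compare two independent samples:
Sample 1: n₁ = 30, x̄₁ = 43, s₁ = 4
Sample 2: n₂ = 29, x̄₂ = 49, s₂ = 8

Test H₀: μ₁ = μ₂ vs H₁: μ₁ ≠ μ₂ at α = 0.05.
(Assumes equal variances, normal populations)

Pooled variance: s²_p = [29×4² + 28×8²]/(57) = 39.5789
s_p = 6.2912
SE = s_p×√(1/n₁ + 1/n₂) = 6.2912×√(1/30 + 1/29) = 1.6383
t = (x̄₁ - x̄₂)/SE = (43 - 49)/1.6383 = -3.6623
df = 57, t-critical = ±2.002
Decision: reject H₀

Answer: t = -3.6623, reject H₀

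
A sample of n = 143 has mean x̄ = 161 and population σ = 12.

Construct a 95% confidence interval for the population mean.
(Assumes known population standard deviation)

Confidence level: 95%, α = 0.05
z_0.025 = 1.960
SE = σ/√n = 12/√143 = 1.0035
Margin of error = 1.960 × 1.0035 = 1.9669
CI: x̄ ± margin = 161 ± 1.9669
CI: (159.0331, 162.9669)

Answer: (159.0331, 162.9669)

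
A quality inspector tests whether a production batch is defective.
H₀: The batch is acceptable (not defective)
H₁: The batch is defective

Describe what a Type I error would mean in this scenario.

A Type I error (probability α) occurs when we reject a true H₀.
A Type II error (probability β) occurs when we fail to reject a false H₀.

Answer: Rejecting an acceptable batch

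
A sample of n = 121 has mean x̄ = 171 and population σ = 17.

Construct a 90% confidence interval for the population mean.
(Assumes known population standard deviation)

Answer: (168.4577, 173.5423)

Derivation:
Confidence level: 90%, α = 0.1
z_0.05 = 1.645
SE = σ/√n = 17/√121 = 1.5455
Margin of error = 1.645 × 1.5455 = 2.5423
CI: x̄ ± margin = 171 ± 2.5423
CI: (168.4577, 173.5423)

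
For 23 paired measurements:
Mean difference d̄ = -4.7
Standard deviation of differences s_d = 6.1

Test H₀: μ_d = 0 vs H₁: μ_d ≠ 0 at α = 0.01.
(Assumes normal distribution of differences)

Answer: t = -3.6953, reject H₀

Derivation:
df = n - 1 = 22
SE = s_d/√n = 6.1/√23 = 1.2719
t = d̄/SE = -4.7/1.2719 = -3.6953
Critical value: t_{0.005,22} = ±2.819
p-value ≈ 0.0013
Decision: reject H₀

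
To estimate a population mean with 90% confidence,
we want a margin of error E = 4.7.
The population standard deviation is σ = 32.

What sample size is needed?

Answer: n = 126

Derivation:
z_0.05 = 1.645
n = (z×σ/E)² = (1.645×32/4.7)²
n = 125.4400
Round up: n = 126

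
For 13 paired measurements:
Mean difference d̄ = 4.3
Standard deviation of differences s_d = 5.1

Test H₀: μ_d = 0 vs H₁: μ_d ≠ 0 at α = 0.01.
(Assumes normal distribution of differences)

df = n - 1 = 12
SE = s_d/√n = 5.1/√13 = 1.4145
t = d̄/SE = 4.3/1.4145 = 3.0399
Critical value: t_{0.005,12} = ±3.055
p-value ≈ 0.0103
Decision: fail to reject H₀

Answer: t = 3.0399, fail to reject H₀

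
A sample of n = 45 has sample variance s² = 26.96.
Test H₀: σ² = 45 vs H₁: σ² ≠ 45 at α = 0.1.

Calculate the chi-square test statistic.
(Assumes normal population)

df = n - 1 = 44
χ² = (n-1)s²/σ₀² = 44×26.96/45 = 26.3609
Critical values: χ²_{0.95,44} = 29.787, χ²_{0.05,44} = 60.481
Rejection region: χ² < 29.787 or χ² > 60.481
Decision: reject H₀

Answer: χ² = 26.3609, reject H₀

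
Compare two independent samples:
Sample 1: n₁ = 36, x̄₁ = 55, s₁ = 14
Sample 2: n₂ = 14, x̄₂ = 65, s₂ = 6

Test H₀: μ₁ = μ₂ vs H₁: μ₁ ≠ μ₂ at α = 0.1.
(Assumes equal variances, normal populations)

Pooled variance: s²_p = [35×14² + 13×6²]/(48) = 152.6667
s_p = 12.3558
SE = s_p×√(1/n₁ + 1/n₂) = 12.3558×√(1/36 + 1/14) = 3.8917
t = (x̄₁ - x̄₂)/SE = (55 - 65)/3.8917 = -2.5696
df = 48, t-critical = ±1.677
Decision: reject H₀

Answer: t = -2.5696, reject H₀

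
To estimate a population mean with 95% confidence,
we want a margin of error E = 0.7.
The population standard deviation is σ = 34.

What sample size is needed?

z_0.025 = 1.960
n = (z×σ/E)² = (1.960×34/0.7)²
n = 9063.0400
Round up: n = 9064

Answer: n = 9064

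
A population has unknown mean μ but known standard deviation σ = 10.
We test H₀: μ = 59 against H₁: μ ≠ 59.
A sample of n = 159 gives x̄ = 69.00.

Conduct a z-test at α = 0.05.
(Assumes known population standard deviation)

Answer: z = 12.6088, reject H₀

Derivation:
Standard error: SE = σ/√n = 10/√159 = 0.7931
z-statistic: z = (x̄ - μ₀)/SE = (69.00 - 59)/0.7931 = 12.6088
Critical value: ±1.960
p-value < 0.0001
Decision: reject H₀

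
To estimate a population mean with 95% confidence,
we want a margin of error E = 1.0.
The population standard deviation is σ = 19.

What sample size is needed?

z_0.025 = 1.960
n = (z×σ/E)² = (1.960×19/1.0)²
n = 1386.8176
Round up: n = 1387

Answer: n = 1387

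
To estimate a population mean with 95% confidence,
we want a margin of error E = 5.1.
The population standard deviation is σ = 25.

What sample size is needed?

z_0.025 = 1.960
n = (z×σ/E)² = (1.960×25/5.1)²
n = 92.3106
Round up: n = 93

Answer: n = 93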